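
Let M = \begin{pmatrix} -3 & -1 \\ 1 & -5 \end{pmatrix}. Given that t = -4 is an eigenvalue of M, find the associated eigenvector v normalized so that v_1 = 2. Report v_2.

2

M + 4I = [[1, -1], [1, -1]].
Solving (M + 4I)v = 0 gives the eigenspace spanned by (2, 2).
With v_1 = 2, v = (2, 2), so v_2 = 2.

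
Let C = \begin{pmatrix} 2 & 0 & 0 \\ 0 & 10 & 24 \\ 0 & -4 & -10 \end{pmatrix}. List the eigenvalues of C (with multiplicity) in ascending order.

-2, 2, 2

Characteristic polynomial: p(t) = t^3 - 2t^2 - 4t + 8 = (t - 2)^2(t + 2).
Roots (with multiplicity): -2, 2, 2.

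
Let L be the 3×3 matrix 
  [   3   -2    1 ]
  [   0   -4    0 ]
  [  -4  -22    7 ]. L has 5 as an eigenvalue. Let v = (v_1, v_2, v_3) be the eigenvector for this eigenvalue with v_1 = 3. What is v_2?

L − 5I = [[-2, -2, 1], [0, -9, 0], [-4, -22, 2]].
Solving (L − 5I)v = 0 gives the eigenspace spanned by (3, 0, 6).
With v_1 = 3, v = (3, 0, 6), so v_2 = 0.

0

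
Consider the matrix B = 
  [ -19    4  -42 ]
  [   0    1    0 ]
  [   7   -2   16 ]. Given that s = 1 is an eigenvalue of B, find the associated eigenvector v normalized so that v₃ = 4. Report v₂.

B − 1I = [[-20, 4, -42], [0, 0, 0], [7, -2, 15]].
Solving (B − 1I)v = 0 gives the eigenspace spanned by (-8, 2, 4).
With v₃ = 4, v = (-8, 2, 4), so v₂ = 2.

2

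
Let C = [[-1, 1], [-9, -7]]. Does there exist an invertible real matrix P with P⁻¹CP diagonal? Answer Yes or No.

Characteristic polynomial: p(t) = t^2 + 8t + 16 = (t + 4)^2.
t = -4 has algebraic multiplicity 2; rank(C + 4I) = 1, so geometric multiplicity = 1.
Geometric multiplicity < algebraic multiplicity, so C is not diagonalizable.

No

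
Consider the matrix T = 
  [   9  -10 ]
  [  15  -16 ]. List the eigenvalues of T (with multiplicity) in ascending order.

-6, -1

Characteristic polynomial: p(r) = r^2 + 7r + 6 = (r + 1)(r + 6).
Roots (with multiplicity): -6, -1.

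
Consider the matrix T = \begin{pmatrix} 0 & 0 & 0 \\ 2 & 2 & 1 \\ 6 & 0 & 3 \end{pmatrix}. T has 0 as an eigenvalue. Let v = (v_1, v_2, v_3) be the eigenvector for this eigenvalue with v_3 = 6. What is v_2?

T = [[0, 0, 0], [2, 2, 1], [6, 0, 3]].
Solving (T)v = 0 gives the eigenspace spanned by (-3, 0, 6).
With v_3 = 6, v = (-3, 0, 6), so v_2 = 0.

0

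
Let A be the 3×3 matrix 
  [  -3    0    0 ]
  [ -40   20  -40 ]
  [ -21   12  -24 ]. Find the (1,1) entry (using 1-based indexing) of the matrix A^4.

Characteristic polynomial: s^3 + 7s^2 + 12s = s(s + 3)(s + 4), so the eigenvalues are -4, -3, 0.
s=-3: eigenvector (1, 0, -1).
s=-4: eigenvector (0, 5, 3).
s=0: eigenvector (0, -2, -1).
P = [[1, 0, 0], [0, 5, -2], [-1, 3, -1]], D = diag(-3, -4, 0), P⁻¹ = [[1, 0, 0], [2, -1, 2], [5, -3, 5]].
A⁴ = P·diag(81, 256, 0)·P⁻¹ = [[81, 0, 0], [2560, -1280, 2560], [1455, -768, 1536]].
The requested entry is 81.

81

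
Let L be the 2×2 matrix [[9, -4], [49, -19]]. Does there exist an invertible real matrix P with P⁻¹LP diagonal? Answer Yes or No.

No

Characteristic polynomial: p(t) = t^2 + 10t + 25 = (t + 5)^2.
t = -5 has algebraic multiplicity 2; rank(L + 5I) = 1, so geometric multiplicity = 1.
Geometric multiplicity < algebraic multiplicity, so L is not diagonalizable.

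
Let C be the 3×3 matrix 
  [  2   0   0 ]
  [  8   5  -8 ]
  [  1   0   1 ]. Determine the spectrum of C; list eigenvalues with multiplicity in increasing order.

1, 2, 5

Characteristic polynomial: p(r) = r^3 - 8r^2 + 17r - 10 = (r - 5)(r - 2)(r - 1).
Roots (with multiplicity): 1, 2, 5.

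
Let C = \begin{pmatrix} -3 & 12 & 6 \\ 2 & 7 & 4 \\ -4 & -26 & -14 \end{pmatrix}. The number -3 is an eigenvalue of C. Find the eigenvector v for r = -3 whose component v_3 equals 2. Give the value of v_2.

C + 3I = [[0, 12, 6], [2, 10, 4], [-4, -26, -11]].
Solving (C + 3I)v = 0 gives the eigenspace spanned by (1, -1, 2).
With v_3 = 2, v = (1, -1, 2), so v_2 = -1.

-1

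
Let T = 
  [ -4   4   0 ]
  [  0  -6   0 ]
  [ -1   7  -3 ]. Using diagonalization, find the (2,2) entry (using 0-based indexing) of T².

9

Characteristic polynomial: μ^3 + 13μ^2 + 54μ + 72 = (μ + 3)(μ + 4)(μ + 6), so the eigenvalues are -6, -4, -3.
μ=-4: eigenvector (1, 0, 1).
μ=-6: eigenvector (-2, 1, -3).
μ=-3: eigenvector (0, 0, 1).
P = [[1, -2, 0], [0, 1, 0], [1, -3, 1]], D = diag(-4, -6, -3), P⁻¹ = [[1, 2, 0], [0, 1, 0], [-1, 1, 1]].
T² = P·diag(16, 36, 9)·P⁻¹ = [[16, -40, 0], [0, 36, 0], [7, -67, 9]].
The requested entry is 9.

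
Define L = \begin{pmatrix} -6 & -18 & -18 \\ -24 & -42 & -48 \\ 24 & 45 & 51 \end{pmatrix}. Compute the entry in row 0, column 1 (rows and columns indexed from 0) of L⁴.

Characteristic polynomial: μ^3 - 3μ^2 - 36μ + 108 = (μ - 6)(μ - 3)(μ + 6), so the eigenvalues are -6, 3, 6.
μ=-6: eigenvector (1, 2, -2).
μ=6: eigenvector (0, 1, -1).
μ=3: eigenvector (-2, 0, 1).
P = [[1, 0, -2], [2, 1, 0], [-2, -1, 1]], D = diag(-6, 6, 3), P⁻¹ = [[1, 2, 2], [-2, -3, -4], [0, 1, 1]].
L⁴ = P·diag(1296, 1296, 81)·P⁻¹ = [[1296, 2430, 2430], [0, 1296, 0], [0, -1215, 81]].
The requested entry is 2430.

2430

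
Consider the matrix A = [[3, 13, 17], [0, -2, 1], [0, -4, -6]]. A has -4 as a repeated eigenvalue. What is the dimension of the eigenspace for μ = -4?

A + 4I = [[7, 13, 17], [0, 2, 1], [0, -4, -2]].
This matrix has rank 2, so its null space has dimension 3 − 2 = 1.

1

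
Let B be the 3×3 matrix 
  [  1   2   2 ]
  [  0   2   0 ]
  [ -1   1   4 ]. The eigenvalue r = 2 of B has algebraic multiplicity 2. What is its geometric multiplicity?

B − 2I = [[-1, 2, 2], [0, 0, 0], [-1, 1, 2]].
This matrix has rank 2, so its null space has dimension 3 − 2 = 1.

1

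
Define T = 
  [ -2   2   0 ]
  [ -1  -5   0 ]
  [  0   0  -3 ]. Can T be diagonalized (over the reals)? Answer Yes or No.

Characteristic polynomial: p(μ) = μ^3 + 10μ^2 + 33μ + 36 = (μ + 3)^2(μ + 4).
μ = -3 has algebraic multiplicity 2; rank(T + 3I) = 1, so geometric multiplicity = 2.
Every eigenvalue has geometric = algebraic multiplicity, so T is diagonalizable.

Yes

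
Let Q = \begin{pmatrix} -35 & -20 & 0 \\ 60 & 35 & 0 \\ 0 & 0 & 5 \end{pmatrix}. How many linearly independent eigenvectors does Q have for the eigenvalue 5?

2

Q − 5I = [[-40, -20, 0], [60, 30, 0], [0, 0, 0]].
This matrix has rank 1, so its null space has dimension 3 − 1 = 2.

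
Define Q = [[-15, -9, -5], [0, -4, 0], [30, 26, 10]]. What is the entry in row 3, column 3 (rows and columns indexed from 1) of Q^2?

-50

Characteristic polynomial: t^3 + 9t^2 + 20t = t(t + 4)(t + 5), so the eigenvalues are -5, -4, 0.
t=-4: eigenvector (1, 1, -4).
t=-5: eigenvector (1, 0, -2).
t=0: eigenvector (-1, 0, 3).
P = [[1, 1, -1], [1, 0, 0], [-4, -2, 3]], D = diag(-4, -5, 0), P⁻¹ = [[0, 1, 0], [3, 1, 1], [2, 2, 1]].
Q² = P·diag(16, 25, 0)·P⁻¹ = [[75, 41, 25], [0, 16, 0], [-150, -114, -50]].
The requested entry is -50.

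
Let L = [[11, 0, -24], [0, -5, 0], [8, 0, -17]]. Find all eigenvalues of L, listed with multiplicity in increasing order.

-5, -5, -1

Characteristic polynomial: p(s) = s^3 + 11s^2 + 35s + 25 = (s + 1)(s + 5)^2.
Roots (with multiplicity): -5, -5, -1.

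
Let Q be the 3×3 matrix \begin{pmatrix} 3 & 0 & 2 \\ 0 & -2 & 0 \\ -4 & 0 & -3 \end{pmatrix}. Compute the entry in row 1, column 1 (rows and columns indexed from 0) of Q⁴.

Characteristic polynomial: r^3 + 2r^2 - r - 2 = (r - 1)(r + 1)(r + 2), so the eigenvalues are -2, -1, 1.
r=-2: eigenvector (0, 1, 0).
r=1: eigenvector (1, 0, -1).
r=-1: eigenvector (-1, 0, 2).
P = [[0, 1, -1], [1, 0, 0], [0, -1, 2]], D = diag(-2, 1, -1), P⁻¹ = [[0, 1, 0], [2, 0, 1], [1, 0, 1]].
Q⁴ = P·diag(16, 1, 1)·P⁻¹ = [[1, 0, 0], [0, 16, 0], [0, 0, 1]].
The requested entry is 16.

16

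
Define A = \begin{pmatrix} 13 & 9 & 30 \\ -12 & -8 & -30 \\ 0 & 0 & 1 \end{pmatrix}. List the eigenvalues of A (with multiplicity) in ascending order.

Characteristic polynomial: p(t) = t^3 - 6t^2 + 9t - 4 = (t - 4)(t - 1)^2.
Roots (with multiplicity): 1, 1, 4.

1, 1, 4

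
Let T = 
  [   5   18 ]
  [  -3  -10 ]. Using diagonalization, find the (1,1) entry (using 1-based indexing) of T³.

125

Characteristic polynomial: r^2 + 5r + 4 = (r + 1)(r + 4), so the eigenvalues are -4, -1.
r=-4: eigenvector (-2, 1).
r=-1: eigenvector (-3, 1).
P = [[-2, -3], [1, 1]], D = diag(-4, -1), P⁻¹ = [[1, 3], [-1, -2]].
T³ = P·diag(-64, -1)·P⁻¹ = [[125, 378], [-63, -190]].
The requested entry is 125.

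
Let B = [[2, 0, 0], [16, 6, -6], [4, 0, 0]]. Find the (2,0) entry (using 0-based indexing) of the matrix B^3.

Characteristic polynomial: s^3 - 8s^2 + 12s = s(s - 6)(s - 2), so the eigenvalues are 0, 2, 6.
s=2: eigenvector (1, -1, 2).
s=0: eigenvector (0, 1, 1).
s=6: eigenvector (0, 1, 0).
P = [[1, 0, 0], [-1, 1, 1], [2, 1, 0]], D = diag(2, 0, 6), P⁻¹ = [[1, 0, 0], [-2, 0, 1], [3, 1, -1]].
B³ = P·diag(8, 0, 216)·P⁻¹ = [[8, 0, 0], [640, 216, -216], [16, 0, 0]].
The requested entry is 16.

16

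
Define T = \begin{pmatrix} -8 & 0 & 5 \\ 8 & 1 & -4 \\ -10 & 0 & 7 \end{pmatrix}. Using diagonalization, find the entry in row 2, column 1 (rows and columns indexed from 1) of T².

-16

Characteristic polynomial: λ^3 - 7λ + 6 = (λ - 2)(λ - 1)(λ + 3), so the eigenvalues are -3, 1, 2.
λ=2: eigenvector (-1, 0, -2).
λ=1: eigenvector (0, 1, 0).
λ=-3: eigenvector (1, -1, 1).
P = [[-1, 0, 1], [0, 1, -1], [-2, 0, 1]], D = diag(2, 1, -3), P⁻¹ = [[1, 0, -1], [2, 1, -1], [2, 0, -1]].
T² = P·diag(4, 1, 9)·P⁻¹ = [[14, 0, -5], [-16, 1, 8], [10, 0, -1]].
The requested entry is -16.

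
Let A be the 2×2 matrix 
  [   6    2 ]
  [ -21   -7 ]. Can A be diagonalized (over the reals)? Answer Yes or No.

Yes

Characteristic polynomial: p(r) = r^2 + r = r(r + 1).
All 2 eigenvalues are distinct, so A is diagonalizable.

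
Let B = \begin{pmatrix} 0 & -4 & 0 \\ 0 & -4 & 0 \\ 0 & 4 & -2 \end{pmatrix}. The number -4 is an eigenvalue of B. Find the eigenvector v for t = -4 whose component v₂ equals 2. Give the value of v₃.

-4

B + 4I = [[4, -4, 0], [0, 0, 0], [0, 4, 2]].
Solving (B + 4I)v = 0 gives the eigenspace spanned by (2, 2, -4).
With v₂ = 2, v = (2, 2, -4), so v₃ = -4.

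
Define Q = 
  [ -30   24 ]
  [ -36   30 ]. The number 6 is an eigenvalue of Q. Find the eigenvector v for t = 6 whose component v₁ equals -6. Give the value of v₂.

Q − 6I = [[-36, 24], [-36, 24]].
Solving (Q − 6I)v = 0 gives the eigenspace spanned by (-6, -9).
With v₁ = -6, v = (-6, -9), so v₂ = -9.

-9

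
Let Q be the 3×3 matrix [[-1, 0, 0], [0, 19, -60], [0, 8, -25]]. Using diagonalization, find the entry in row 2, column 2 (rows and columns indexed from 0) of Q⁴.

Characteristic polynomial: s^3 + 7s^2 + 11s + 5 = (s + 1)^2(s + 5), so the eigenvalues are -5, -1, -1.
s=-1: eigenvector (0, 3, 1).
s=-5: eigenvector (0, -5, -2).
s=-1: eigenvector (1, 0, 0).
P = [[0, 0, 1], [3, -5, 0], [1, -2, 0]], D = diag(-1, -5, -1), P⁻¹ = [[0, 2, -5], [0, 1, -3], [1, 0, 0]].
Q⁴ = P·diag(1, 625, 1)·P⁻¹ = [[1, 0, 0], [0, -3119, 9360], [0, -1248, 3745]].
The requested entry is 3745.

3745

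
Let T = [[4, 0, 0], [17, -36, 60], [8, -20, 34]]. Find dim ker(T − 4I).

T − 4I = [[0, 0, 0], [17, -40, 60], [8, -20, 30]].
This matrix has rank 2, so its null space has dimension 3 − 2 = 1.

1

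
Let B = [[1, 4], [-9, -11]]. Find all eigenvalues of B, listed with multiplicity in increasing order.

Characteristic polynomial: p(λ) = λ^2 + 10λ + 25 = (λ + 5)^2.
Roots (with multiplicity): -5, -5.

-5, -5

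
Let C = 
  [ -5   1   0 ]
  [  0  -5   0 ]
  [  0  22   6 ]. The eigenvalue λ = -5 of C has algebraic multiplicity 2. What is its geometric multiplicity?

1

C + 5I = [[0, 1, 0], [0, 0, 0], [0, 22, 11]].
This matrix has rank 2, so its null space has dimension 3 − 2 = 1.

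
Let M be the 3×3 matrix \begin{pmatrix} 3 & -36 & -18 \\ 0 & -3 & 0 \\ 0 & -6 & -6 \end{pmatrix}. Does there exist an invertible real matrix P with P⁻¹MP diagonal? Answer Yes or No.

Characteristic polynomial: p(t) = t^3 + 6t^2 - 9t - 54 = (t - 3)(t + 3)(t + 6).
All 3 eigenvalues are distinct, so M is diagonalizable.

Yes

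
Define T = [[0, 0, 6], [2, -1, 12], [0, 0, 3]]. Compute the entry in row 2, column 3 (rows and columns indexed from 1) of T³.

108

Characteristic polynomial: μ^3 - 2μ^2 - 3μ = μ(μ - 3)(μ + 1), so the eigenvalues are -1, 0, 3.
μ=0: eigenvector (1, 2, 0).
μ=-1: eigenvector (0, 1, 0).
μ=3: eigenvector (2, 4, 1).
P = [[1, 0, 2], [2, 1, 4], [0, 0, 1]], D = diag(0, -1, 3), P⁻¹ = [[1, 0, -2], [-2, 1, 0], [0, 0, 1]].
T³ = P·diag(0, -1, 27)·P⁻¹ = [[0, 0, 54], [2, -1, 108], [0, 0, 27]].
The requested entry is 108.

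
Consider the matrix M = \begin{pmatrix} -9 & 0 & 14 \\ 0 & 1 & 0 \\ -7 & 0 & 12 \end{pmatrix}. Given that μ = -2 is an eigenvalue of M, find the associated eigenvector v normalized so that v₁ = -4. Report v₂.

0

M + 2I = [[-7, 0, 14], [0, 3, 0], [-7, 0, 14]].
Solving (M + 2I)v = 0 gives the eigenspace spanned by (-4, 0, -2).
With v₁ = -4, v = (-4, 0, -2), so v₂ = 0.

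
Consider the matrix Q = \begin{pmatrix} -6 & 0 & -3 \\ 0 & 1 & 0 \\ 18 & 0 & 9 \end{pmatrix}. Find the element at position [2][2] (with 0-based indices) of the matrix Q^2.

27

Characteristic polynomial: t^3 - 4t^2 + 3t = t(t - 3)(t - 1), so the eigenvalues are 0, 1, 3.
t=0: eigenvector (1, 0, -2).
t=1: eigenvector (0, 1, 0).
t=3: eigenvector (-1, 0, 3).
P = [[1, 0, -1], [0, 1, 0], [-2, 0, 3]], D = diag(0, 1, 3), P⁻¹ = [[3, 0, 1], [0, 1, 0], [2, 0, 1]].
Q² = P·diag(0, 1, 9)·P⁻¹ = [[-18, 0, -9], [0, 1, 0], [54, 0, 27]].
The requested entry is 27.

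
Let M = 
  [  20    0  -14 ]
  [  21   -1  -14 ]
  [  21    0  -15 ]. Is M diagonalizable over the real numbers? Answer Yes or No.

Yes

Characteristic polynomial: p(r) = r^3 - 4r^2 - 11r - 6 = (r - 6)(r + 1)^2.
r = -1 has algebraic multiplicity 2; rank(M + 1I) = 1, so geometric multiplicity = 2.
Every eigenvalue has geometric = algebraic multiplicity, so M is diagonalizable.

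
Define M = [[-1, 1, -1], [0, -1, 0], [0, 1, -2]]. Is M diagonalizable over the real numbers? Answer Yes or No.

Characteristic polynomial: p(λ) = λ^3 + 4λ^2 + 5λ + 2 = (λ + 1)^2(λ + 2).
λ = -1 has algebraic multiplicity 2; rank(M + 1I) = 1, so geometric multiplicity = 2.
Every eigenvalue has geometric = algebraic multiplicity, so M is diagonalizable.

Yes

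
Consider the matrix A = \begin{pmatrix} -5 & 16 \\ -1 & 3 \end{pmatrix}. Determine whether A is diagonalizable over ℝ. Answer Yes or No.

Characteristic polynomial: p(t) = t^2 + 2t + 1 = (t + 1)^2.
t = -1 has algebraic multiplicity 2; rank(A + 1I) = 1, so geometric multiplicity = 1.
Geometric multiplicity < algebraic multiplicity, so A is not diagonalizable.

No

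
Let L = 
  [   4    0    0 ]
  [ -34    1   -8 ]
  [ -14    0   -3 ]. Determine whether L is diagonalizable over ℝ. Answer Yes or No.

Characteristic polynomial: p(λ) = λ^3 - 2λ^2 - 11λ + 12 = (λ - 4)(λ - 1)(λ + 3).
All 3 eigenvalues are distinct, so L is diagonalizable.

Yes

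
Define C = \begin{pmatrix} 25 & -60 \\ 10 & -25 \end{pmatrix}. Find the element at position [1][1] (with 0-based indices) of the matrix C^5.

Characteristic polynomial: λ^2 - 25 = (λ - 5)(λ + 5), so the eigenvalues are -5, 5.
λ=5: eigenvector (3, 1).
λ=-5: eigenvector (2, 1).
P = [[3, 2], [1, 1]], D = diag(5, -5), P⁻¹ = [[1, -2], [-1, 3]].
C⁵ = P·diag(3125, -3125)·P⁻¹ = [[15625, -37500], [6250, -15625]].
The requested entry is -15625.

-15625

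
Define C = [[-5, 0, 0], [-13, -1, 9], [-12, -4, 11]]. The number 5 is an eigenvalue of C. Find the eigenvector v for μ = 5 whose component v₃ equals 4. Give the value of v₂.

C − 5I = [[-10, 0, 0], [-13, -6, 9], [-12, -4, 6]].
Solving (C − 5I)v = 0 gives the eigenspace spanned by (0, 6, 4).
With v₃ = 4, v = (0, 6, 4), so v₂ = 6.

6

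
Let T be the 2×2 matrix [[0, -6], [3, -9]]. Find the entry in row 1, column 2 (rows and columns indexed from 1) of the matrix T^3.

Characteristic polynomial: μ^2 + 9μ + 18 = (μ + 3)(μ + 6), so the eigenvalues are -6, -3.
μ=-3: eigenvector (2, 1).
μ=-6: eigenvector (1, 1).
P = [[2, 1], [1, 1]], D = diag(-3, -6), P⁻¹ = [[1, -1], [-1, 2]].
T³ = P·diag(-27, -216)·P⁻¹ = [[162, -378], [189, -405]].
The requested entry is -378.

-378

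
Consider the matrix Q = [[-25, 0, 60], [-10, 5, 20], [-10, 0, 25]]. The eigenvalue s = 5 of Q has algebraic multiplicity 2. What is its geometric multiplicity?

2

Q − 5I = [[-30, 0, 60], [-10, 0, 20], [-10, 0, 20]].
This matrix has rank 1, so its null space has dimension 3 − 1 = 2.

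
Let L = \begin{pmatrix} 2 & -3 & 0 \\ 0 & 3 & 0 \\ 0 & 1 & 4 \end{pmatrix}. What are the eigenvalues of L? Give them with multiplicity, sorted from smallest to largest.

2, 3, 4

Characteristic polynomial: p(t) = t^3 - 9t^2 + 26t - 24 = (t - 4)(t - 3)(t - 2).
Roots (with multiplicity): 2, 3, 4.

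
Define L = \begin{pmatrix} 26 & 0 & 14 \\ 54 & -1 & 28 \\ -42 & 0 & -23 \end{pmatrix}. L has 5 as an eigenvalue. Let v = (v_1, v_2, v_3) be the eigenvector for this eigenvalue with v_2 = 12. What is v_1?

L − 5I = [[21, 0, 14], [54, -6, 28], [-42, 0, -28]].
Solving (L − 5I)v = 0 gives the eigenspace spanned by (6, 12, -9).
With v_2 = 12, v = (6, 12, -9), so v_1 = 6.

6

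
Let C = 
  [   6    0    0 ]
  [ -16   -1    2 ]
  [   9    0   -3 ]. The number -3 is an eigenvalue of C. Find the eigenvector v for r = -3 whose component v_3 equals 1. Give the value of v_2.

-1

C + 3I = [[9, 0, 0], [-16, 2, 2], [9, 0, 0]].
Solving (C + 3I)v = 0 gives the eigenspace spanned by (0, -1, 1).
With v_3 = 1, v = (0, -1, 1), so v_2 = -1.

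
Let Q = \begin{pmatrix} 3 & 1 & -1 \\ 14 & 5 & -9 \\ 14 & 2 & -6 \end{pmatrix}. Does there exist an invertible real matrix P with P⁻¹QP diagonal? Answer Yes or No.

No

Characteristic polynomial: p(λ) = λ^3 - 2λ^2 - 15λ + 36 = (λ - 3)^2(λ + 4).
λ = 3 has algebraic multiplicity 2; rank(Q − 3I) = 2, so geometric multiplicity = 1.
Geometric multiplicity < algebraic multiplicity, so Q is not diagonalizable.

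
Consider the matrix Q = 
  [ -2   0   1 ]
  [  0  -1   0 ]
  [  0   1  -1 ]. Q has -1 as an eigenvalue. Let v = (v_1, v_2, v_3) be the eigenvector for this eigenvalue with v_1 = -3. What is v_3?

Q + 1I = [[-1, 0, 1], [0, 0, 0], [0, 1, 0]].
Solving (Q + 1I)v = 0 gives the eigenspace spanned by (-3, 0, -3).
With v_1 = -3, v = (-3, 0, -3), so v_3 = -3.

-3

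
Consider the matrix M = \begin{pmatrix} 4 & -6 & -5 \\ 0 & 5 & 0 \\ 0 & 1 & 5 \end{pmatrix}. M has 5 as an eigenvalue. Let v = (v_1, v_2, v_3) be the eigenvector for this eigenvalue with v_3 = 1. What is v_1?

M − 5I = [[-1, -6, -5], [0, 0, 0], [0, 1, 0]].
Solving (M − 5I)v = 0 gives the eigenspace spanned by (-5, 0, 1).
With v_3 = 1, v = (-5, 0, 1), so v_1 = -5.

-5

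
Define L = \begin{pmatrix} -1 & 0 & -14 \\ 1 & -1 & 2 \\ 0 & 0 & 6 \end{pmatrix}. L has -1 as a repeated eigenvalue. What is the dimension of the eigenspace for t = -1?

1

L + 1I = [[0, 0, -14], [1, 0, 2], [0, 0, 7]].
This matrix has rank 2, so its null space has dimension 3 − 2 = 1.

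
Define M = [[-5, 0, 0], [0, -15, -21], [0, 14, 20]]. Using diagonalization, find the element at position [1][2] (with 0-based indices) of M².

Characteristic polynomial: s^3 - 31s - 30 = (s - 6)(s + 1)(s + 5), so the eigenvalues are -5, -1, 6.
s=-5: eigenvector (1, 0, 0).
s=6: eigenvector (0, 1, -1).
s=-1: eigenvector (0, 3, -2).
P = [[1, 0, 0], [0, 1, 3], [0, -1, -2]], D = diag(-5, 6, -1), P⁻¹ = [[1, 0, 0], [0, -2, -3], [0, 1, 1]].
M² = P·diag(25, 36, 1)·P⁻¹ = [[25, 0, 0], [0, -69, -105], [0, 70, 106]].
The requested entry is -105.

-105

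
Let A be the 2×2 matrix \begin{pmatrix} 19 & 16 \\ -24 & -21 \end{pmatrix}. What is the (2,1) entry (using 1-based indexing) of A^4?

1632

Characteristic polynomial: μ^2 + 2μ - 15 = (μ - 3)(μ + 5), so the eigenvalues are -5, 3.
μ=3: eigenvector (1, -1).
μ=-5: eigenvector (-2, 3).
P = [[1, -2], [-1, 3]], D = diag(3, -5), P⁻¹ = [[3, 2], [1, 1]].
A⁴ = P·diag(81, 625)·P⁻¹ = [[-1007, -1088], [1632, 1713]].
The requested entry is 1632.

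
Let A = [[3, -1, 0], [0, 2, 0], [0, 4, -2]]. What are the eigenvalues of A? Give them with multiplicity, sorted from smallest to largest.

Characteristic polynomial: p(μ) = μ^3 - 3μ^2 - 4μ + 12 = (μ - 3)(μ - 2)(μ + 2).
Roots (with multiplicity): -2, 2, 3.

-2, 2, 3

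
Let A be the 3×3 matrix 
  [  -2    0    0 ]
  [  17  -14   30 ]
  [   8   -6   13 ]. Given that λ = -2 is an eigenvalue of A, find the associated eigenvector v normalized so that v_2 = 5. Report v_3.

A + 2I = [[0, 0, 0], [17, -12, 30], [8, -6, 15]].
Solving (A + 2I)v = 0 gives the eigenspace spanned by (0, 5, 2).
With v_2 = 5, v = (0, 5, 2), so v_3 = 2.

2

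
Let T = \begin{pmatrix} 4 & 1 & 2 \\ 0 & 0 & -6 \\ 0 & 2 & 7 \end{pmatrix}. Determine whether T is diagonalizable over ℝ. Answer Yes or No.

Characteristic polynomial: p(s) = s^3 - 11s^2 + 40s - 48 = (s - 4)^2(s - 3).
s = 4 has algebraic multiplicity 2; rank(T − 4I) = 2, so geometric multiplicity = 1.
Geometric multiplicity < algebraic multiplicity, so T is not diagonalizable.

No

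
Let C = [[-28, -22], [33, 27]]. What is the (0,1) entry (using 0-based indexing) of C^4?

Characteristic polynomial: t^2 + t - 30 = (t - 5)(t + 6), so the eigenvalues are -6, 5.
t=5: eigenvector (-2, 3).
t=-6: eigenvector (1, -1).
P = [[-2, 1], [3, -1]], D = diag(5, -6), P⁻¹ = [[1, 1], [3, 2]].
C⁴ = P·diag(625, 1296)·P⁻¹ = [[2638, 1342], [-2013, -717]].
The requested entry is 1342.

1342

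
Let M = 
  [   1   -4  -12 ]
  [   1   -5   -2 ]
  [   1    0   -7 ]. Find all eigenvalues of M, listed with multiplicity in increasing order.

Characteristic polynomial: p(μ) = μ^3 + 11μ^2 + 39μ + 45 = (μ + 3)^2(μ + 5).
Roots (with multiplicity): -5, -3, -3.

-5, -3, -3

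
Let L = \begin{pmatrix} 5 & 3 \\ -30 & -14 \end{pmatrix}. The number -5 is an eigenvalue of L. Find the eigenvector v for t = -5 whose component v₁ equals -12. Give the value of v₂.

40

L + 5I = [[10, 3], [-30, -9]].
Solving (L + 5I)v = 0 gives the eigenspace spanned by (-12, 40).
With v₁ = -12, v = (-12, 40), so v₂ = 40.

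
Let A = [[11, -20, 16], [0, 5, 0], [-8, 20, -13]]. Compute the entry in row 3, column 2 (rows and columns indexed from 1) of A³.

Characteristic polynomial: λ^3 - 3λ^2 - 25λ + 75 = (λ - 5)(λ - 3)(λ + 5), so the eigenvalues are -5, 3, 5.
λ=3: eigenvector (2, 0, -1).
λ=-5: eigenvector (-1, 0, 1).
λ=5: eigenvector (-2, 1, 2).
P = [[2, -1, -2], [0, 0, 1], [-1, 1, 2]], D = diag(3, -5, 5), P⁻¹ = [[1, 0, 1], [1, -2, 2], [0, 1, 0]].
A³ = P·diag(27, -125, 125)·P⁻¹ = [[179, -500, 304], [0, 125, 0], [-152, 500, -277]].
The requested entry is 500.

500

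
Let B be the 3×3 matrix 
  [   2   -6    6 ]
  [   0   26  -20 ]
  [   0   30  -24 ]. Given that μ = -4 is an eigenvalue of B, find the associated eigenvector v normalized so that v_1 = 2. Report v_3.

-6

B + 4I = [[6, -6, 6], [0, 30, -20], [0, 30, -20]].
Solving (B + 4I)v = 0 gives the eigenspace spanned by (2, -4, -6).
With v_1 = 2, v = (2, -4, -6), so v_3 = -6.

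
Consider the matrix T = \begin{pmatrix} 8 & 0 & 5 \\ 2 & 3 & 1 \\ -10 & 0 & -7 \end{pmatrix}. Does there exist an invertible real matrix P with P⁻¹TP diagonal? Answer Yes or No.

Characteristic polynomial: p(λ) = λ^3 - 4λ^2 - 3λ + 18 = (λ - 3)^2(λ + 2).
λ = 3 has algebraic multiplicity 2; rank(T − 3I) = 2, so geometric multiplicity = 1.
Geometric multiplicity < algebraic multiplicity, so T is not diagonalizable.

No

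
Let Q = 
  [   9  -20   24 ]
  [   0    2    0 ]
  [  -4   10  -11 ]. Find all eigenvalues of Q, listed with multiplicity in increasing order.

-3, 1, 2

Characteristic polynomial: p(μ) = μ^3 - 7μ + 6 = (μ - 2)(μ - 1)(μ + 3).
Roots (with multiplicity): -3, 1, 2.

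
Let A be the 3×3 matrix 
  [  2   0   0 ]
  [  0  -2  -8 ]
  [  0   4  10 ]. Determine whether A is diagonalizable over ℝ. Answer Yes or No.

Yes

Characteristic polynomial: p(r) = r^3 - 10r^2 + 28r - 24 = (r - 6)(r - 2)^2.
r = 2 has algebraic multiplicity 2; rank(A − 2I) = 1, so geometric multiplicity = 2.
Every eigenvalue has geometric = algebraic multiplicity, so A is diagonalizable.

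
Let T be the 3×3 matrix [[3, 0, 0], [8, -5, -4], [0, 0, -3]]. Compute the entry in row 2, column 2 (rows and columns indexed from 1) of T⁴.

625

Characteristic polynomial: s^3 + 5s^2 - 9s - 45 = (s - 3)(s + 3)(s + 5), so the eigenvalues are -5, -3, 3.
s=-5: eigenvector (0, -1, 0).
s=3: eigenvector (1, 1, 0).
s=-3: eigenvector (0, -2, 1).
P = [[0, 1, 0], [-1, 1, -2], [0, 0, 1]], D = diag(-5, 3, -3), P⁻¹ = [[1, -1, -2], [1, 0, 0], [0, 0, 1]].
T⁴ = P·diag(625, 81, 81)·P⁻¹ = [[81, 0, 0], [-544, 625, 1088], [0, 0, 81]].
The requested entry is 625.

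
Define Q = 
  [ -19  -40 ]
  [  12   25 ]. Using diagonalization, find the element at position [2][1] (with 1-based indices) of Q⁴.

1872

Characteristic polynomial: t^2 - 6t + 5 = (t - 5)(t - 1), so the eigenvalues are 1, 5.
t=5: eigenvector (-5, 3).
t=1: eigenvector (-2, 1).
P = [[-5, -2], [3, 1]], D = diag(5, 1), P⁻¹ = [[1, 2], [-3, -5]].
Q⁴ = P·diag(625, 1)·P⁻¹ = [[-3119, -6240], [1872, 3745]].
The requested entry is 1872.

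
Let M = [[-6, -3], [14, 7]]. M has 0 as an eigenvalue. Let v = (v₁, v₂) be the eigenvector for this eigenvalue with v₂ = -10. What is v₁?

M = [[-6, -3], [14, 7]].
Solving (M)v = 0 gives the eigenspace spanned by (5, -10).
With v₂ = -10, v = (5, -10), so v₁ = 5.

5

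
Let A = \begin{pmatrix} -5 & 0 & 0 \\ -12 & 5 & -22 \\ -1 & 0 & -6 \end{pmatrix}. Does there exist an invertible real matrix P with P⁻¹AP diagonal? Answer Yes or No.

Characteristic polynomial: p(t) = t^3 + 6t^2 - 25t - 150 = (t - 5)(t + 5)(t + 6).
All 3 eigenvalues are distinct, so A is diagonalizable.

Yes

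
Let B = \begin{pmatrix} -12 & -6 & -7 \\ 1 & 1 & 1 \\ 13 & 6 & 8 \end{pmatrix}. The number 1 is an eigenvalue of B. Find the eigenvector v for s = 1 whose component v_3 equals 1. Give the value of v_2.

B − 1I = [[-13, -6, -7], [1, 0, 1], [13, 6, 7]].
Solving (B − 1I)v = 0 gives the eigenspace spanned by (-1, 1, 1).
With v_3 = 1, v = (-1, 1, 1), so v_2 = 1.

1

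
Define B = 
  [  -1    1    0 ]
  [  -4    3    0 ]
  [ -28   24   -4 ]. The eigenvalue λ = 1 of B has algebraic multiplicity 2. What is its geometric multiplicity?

1

B − 1I = [[-2, 1, 0], [-4, 2, 0], [-28, 24, -5]].
This matrix has rank 2, so its null space has dimension 3 − 2 = 1.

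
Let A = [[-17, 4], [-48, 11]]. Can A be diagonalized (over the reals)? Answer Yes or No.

Yes

Characteristic polynomial: p(s) = s^2 + 6s + 5 = (s + 1)(s + 5).
All 2 eigenvalues are distinct, so A is diagonalizable.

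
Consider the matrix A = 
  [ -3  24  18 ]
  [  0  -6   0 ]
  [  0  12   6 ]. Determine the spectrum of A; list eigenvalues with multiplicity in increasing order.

-6, -3, 6

Characteristic polynomial: p(t) = t^3 + 3t^2 - 36t - 108 = (t - 6)(t + 3)(t + 6).
Roots (with multiplicity): -6, -3, 6.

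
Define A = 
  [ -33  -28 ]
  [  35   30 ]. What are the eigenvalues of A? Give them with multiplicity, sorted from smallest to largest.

Characteristic polynomial: p(s) = s^2 + 3s - 10 = (s - 2)(s + 5).
Roots (with multiplicity): -5, 2.

-5, 2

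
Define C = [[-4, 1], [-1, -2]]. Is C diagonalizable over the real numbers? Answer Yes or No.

Characteristic polynomial: p(r) = r^2 + 6r + 9 = (r + 3)^2.
r = -3 has algebraic multiplicity 2; rank(C + 3I) = 1, so geometric multiplicity = 1.
Geometric multiplicity < algebraic multiplicity, so C is not diagonalizable.

No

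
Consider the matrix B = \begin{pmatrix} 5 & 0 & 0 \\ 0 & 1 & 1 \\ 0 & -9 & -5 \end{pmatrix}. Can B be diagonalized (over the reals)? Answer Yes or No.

No

Characteristic polynomial: p(s) = s^3 - s^2 - 16s - 20 = (s - 5)(s + 2)^2.
s = -2 has algebraic multiplicity 2; rank(B + 2I) = 2, so geometric multiplicity = 1.
Geometric multiplicity < algebraic multiplicity, so B is not diagonalizable.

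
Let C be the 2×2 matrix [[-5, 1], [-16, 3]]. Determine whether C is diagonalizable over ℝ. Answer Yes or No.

No

Characteristic polynomial: p(λ) = λ^2 + 2λ + 1 = (λ + 1)^2.
λ = -1 has algebraic multiplicity 2; rank(C + 1I) = 1, so geometric multiplicity = 1.
Geometric multiplicity < algebraic multiplicity, so C is not diagonalizable.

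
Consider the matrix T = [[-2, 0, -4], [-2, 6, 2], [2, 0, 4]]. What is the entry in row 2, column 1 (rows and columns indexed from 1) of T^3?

-8

Characteristic polynomial: s^3 - 8s^2 + 12s = s(s - 6)(s - 2), so the eigenvalues are 0, 2, 6.
s=0: eigenvector (2, 1, -1).
s=2: eigenvector (-1, -1, 1).
s=6: eigenvector (0, 1, 0).
P = [[2, -1, 0], [1, -1, 1], [-1, 1, 0]], D = diag(0, 2, 6), P⁻¹ = [[1, 0, 1], [1, 0, 2], [0, 1, 1]].
T³ = P·diag(0, 8, 216)·P⁻¹ = [[-8, 0, -16], [-8, 216, 200], [8, 0, 16]].
The requested entry is -8.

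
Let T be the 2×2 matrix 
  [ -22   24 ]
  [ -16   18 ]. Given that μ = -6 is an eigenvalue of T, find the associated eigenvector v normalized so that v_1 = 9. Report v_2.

T + 6I = [[-16, 24], [-16, 24]].
Solving (T + 6I)v = 0 gives the eigenspace spanned by (9, 6).
With v_1 = 9, v = (9, 6), so v_2 = 6.

6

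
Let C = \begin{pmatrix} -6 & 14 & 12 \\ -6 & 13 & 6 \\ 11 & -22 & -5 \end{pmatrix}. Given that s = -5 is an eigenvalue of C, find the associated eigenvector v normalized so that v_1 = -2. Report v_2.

C + 5I = [[-1, 14, 12], [-6, 18, 6], [11, -22, 0]].
Solving (C + 5I)v = 0 gives the eigenspace spanned by (-2, -1, 1).
With v_1 = -2, v = (-2, -1, 1), so v_2 = -1.

-1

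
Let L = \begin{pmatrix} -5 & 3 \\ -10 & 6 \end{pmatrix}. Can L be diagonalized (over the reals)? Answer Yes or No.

Characteristic polynomial: p(λ) = λ^2 - λ = λ(λ - 1).
All 2 eigenvalues are distinct, so L is diagonalizable.

Yes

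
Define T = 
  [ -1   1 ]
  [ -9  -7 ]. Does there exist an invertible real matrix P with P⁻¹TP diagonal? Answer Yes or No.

Characteristic polynomial: p(μ) = μ^2 + 8μ + 16 = (μ + 4)^2.
μ = -4 has algebraic multiplicity 2; rank(T + 4I) = 1, so geometric multiplicity = 1.
Geometric multiplicity < algebraic multiplicity, so T is not diagonalizable.

No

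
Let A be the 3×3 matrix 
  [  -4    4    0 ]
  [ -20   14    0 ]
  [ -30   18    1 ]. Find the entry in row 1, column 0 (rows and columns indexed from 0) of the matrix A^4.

-10400

Characteristic polynomial: μ^3 - 11μ^2 + 34μ - 24 = (μ - 6)(μ - 4)(μ - 1), so the eigenvalues are 1, 4, 6.
μ=1: eigenvector (0, 0, 1).
μ=6: eigenvector (2, 5, 6).
μ=4: eigenvector (1, 2, 2).
P = [[0, 2, 1], [0, 5, 2], [1, 6, 2]], D = diag(1, 6, 4), P⁻¹ = [[2, -2, 1], [-2, 1, 0], [5, -2, 0]].
A⁴ = P·diag(1, 1296, 256)·P⁻¹ = [[-3904, 2080, 0], [-10400, 5456, 0], [-12990, 6750, 1]].
The requested entry is -10400.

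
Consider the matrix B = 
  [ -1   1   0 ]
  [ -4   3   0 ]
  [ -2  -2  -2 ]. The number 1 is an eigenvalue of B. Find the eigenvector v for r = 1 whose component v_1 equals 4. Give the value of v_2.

B − 1I = [[-2, 1, 0], [-4, 2, 0], [-2, -2, -3]].
Solving (B − 1I)v = 0 gives the eigenspace spanned by (4, 8, -8).
With v_1 = 4, v = (4, 8, -8), so v_2 = 8.

8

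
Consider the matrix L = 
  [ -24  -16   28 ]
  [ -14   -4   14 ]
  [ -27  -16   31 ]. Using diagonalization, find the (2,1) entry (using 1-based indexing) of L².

Characteristic polynomial: r^3 - 3r^2 - 16r + 48 = (r - 4)(r - 3)(r + 4), so the eigenvalues are -4, 3, 4.
r=3: eigenvector (-4, -2, -5).
r=-4: eigenvector (2, 1, 2).
r=4: eigenvector (1, 0, 1).
P = [[-4, 2, 1], [-2, 1, 0], [-5, 2, 1]], D = diag(3, -4, 4), P⁻¹ = [[1, 0, -1], [2, 1, -2], [1, -2, 0]].
L² = P·diag(9, 16, 16)·P⁻¹ = [[44, 0, -28], [14, 16, -14], [35, 0, -19]].
The requested entry is 14.

14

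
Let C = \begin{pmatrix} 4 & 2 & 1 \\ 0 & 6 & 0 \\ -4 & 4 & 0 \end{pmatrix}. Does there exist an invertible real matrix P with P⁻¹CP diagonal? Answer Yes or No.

No

Characteristic polynomial: p(μ) = μ^3 - 10μ^2 + 28μ - 24 = (μ - 6)(μ - 2)^2.
μ = 2 has algebraic multiplicity 2; rank(C − 2I) = 2, so geometric multiplicity = 1.
Geometric multiplicity < algebraic multiplicity, so C is not diagonalizable.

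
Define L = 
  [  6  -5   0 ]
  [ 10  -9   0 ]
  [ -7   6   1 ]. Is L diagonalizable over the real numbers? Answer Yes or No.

Characteristic polynomial: p(s) = s^3 + 2s^2 - 7s + 4 = (s - 1)^2(s + 4).
s = 1 has algebraic multiplicity 2; rank(L − 1I) = 2, so geometric multiplicity = 1.
Geometric multiplicity < algebraic multiplicity, so L is not diagonalizable.

No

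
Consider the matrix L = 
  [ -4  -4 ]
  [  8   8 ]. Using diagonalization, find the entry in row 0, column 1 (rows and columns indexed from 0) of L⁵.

-1024

Characteristic polynomial: t^2 - 4t = t(t - 4), so the eigenvalues are 0, 4.
t=0: eigenvector (-1, 1).
t=4: eigenvector (1, -2).
P = [[-1, 1], [1, -2]], D = diag(0, 4), P⁻¹ = [[-2, -1], [-1, -1]].
L⁵ = P·diag(0, 1024)·P⁻¹ = [[-1024, -1024], [2048, 2048]].
The requested entry is -1024.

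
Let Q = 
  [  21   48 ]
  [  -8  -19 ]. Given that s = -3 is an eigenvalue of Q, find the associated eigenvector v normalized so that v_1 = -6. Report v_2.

3

Q + 3I = [[24, 48], [-8, -16]].
Solving (Q + 3I)v = 0 gives the eigenspace spanned by (-6, 3).
With v_1 = -6, v = (-6, 3), so v_2 = 3.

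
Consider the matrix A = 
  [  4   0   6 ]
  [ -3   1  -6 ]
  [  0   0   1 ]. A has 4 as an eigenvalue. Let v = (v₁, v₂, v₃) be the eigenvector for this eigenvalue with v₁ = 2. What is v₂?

A − 4I = [[0, 0, 6], [-3, -3, -6], [0, 0, -3]].
Solving (A − 4I)v = 0 gives the eigenspace spanned by (2, -2, 0).
With v₁ = 2, v = (2, -2, 0), so v₂ = -2.

-2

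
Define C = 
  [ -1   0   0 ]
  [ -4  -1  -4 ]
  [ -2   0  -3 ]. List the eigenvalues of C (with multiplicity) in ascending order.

-3, -1, -1

Characteristic polynomial: p(r) = r^3 + 5r^2 + 7r + 3 = (r + 1)^2(r + 3).
Roots (with multiplicity): -3, -1, -1.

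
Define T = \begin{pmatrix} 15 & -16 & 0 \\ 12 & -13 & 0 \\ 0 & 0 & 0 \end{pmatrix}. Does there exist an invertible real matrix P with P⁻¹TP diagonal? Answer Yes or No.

Yes

Characteristic polynomial: p(r) = r^3 - 2r^2 - 3r = r(r - 3)(r + 1).
All 3 eigenvalues are distinct, so T is diagonalizable.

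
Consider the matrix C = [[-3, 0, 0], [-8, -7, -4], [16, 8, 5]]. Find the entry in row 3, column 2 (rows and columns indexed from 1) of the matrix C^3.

Characteristic polynomial: λ^3 + 5λ^2 + 3λ - 9 = (λ - 1)(λ + 3)^2, so the eigenvalues are -3, -3, 1.
λ=-3: eigenvector (1, 0, -2).
λ=1: eigenvector (0, -1, 2).
λ=-3: eigenvector (0, 1, -1).
P = [[1, 0, 0], [0, -1, 1], [-2, 2, -1]], D = diag(-3, 1, -3), P⁻¹ = [[1, 0, 0], [2, 1, 1], [2, 2, 1]].
C³ = P·diag(-27, 1, -27)·P⁻¹ = [[-27, 0, 0], [-56, -55, -28], [112, 56, 29]].
The requested entry is 56.

56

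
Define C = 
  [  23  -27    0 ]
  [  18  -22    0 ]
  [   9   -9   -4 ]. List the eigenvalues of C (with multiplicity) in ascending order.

Characteristic polynomial: p(r) = r^3 + 3r^2 - 24r - 80 = (r - 5)(r + 4)^2.
Roots (with multiplicity): -4, -4, 5.

-4, -4, 5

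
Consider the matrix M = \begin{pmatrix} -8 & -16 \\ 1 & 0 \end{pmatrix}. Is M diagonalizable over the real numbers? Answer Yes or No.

Characteristic polynomial: p(r) = r^2 + 8r + 16 = (r + 4)^2.
r = -4 has algebraic multiplicity 2; rank(M + 4I) = 1, so geometric multiplicity = 1.
Geometric multiplicity < algebraic multiplicity, so M is not diagonalizable.

No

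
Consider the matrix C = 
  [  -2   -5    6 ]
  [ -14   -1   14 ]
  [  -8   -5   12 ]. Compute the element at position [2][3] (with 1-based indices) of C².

70

Characteristic polynomial: s^3 - 9s^2 + 14s + 24 = (s - 6)(s - 4)(s + 1), so the eigenvalues are -1, 4, 6.
s=6: eigenvector (-2, 2, -1).
s=-1: eigenvector (1, 1, 1).
s=4: eigenvector (1, 0, 1).
P = [[-2, 1, 1], [2, 1, 0], [-1, 1, 1]], D = diag(6, -1, 4), P⁻¹ = [[-1, 0, 1], [2, 1, -2], [-3, -1, 4]].
C² = P·diag(36, 1, 16)·P⁻¹ = [[26, -15, -10], [-70, 1, 70], [-10, -15, 26]].
The requested entry is 70.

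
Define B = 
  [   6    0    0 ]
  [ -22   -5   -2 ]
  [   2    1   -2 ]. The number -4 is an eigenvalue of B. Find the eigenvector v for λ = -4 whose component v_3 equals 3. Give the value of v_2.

B + 4I = [[10, 0, 0], [-22, -1, -2], [2, 1, 2]].
Solving (B + 4I)v = 0 gives the eigenspace spanned by (0, -6, 3).
With v_3 = 3, v = (0, -6, 3), so v_2 = -6.

-6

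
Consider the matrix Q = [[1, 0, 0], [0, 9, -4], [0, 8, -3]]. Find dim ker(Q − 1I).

Q − 1I = [[0, 0, 0], [0, 8, -4], [0, 8, -4]].
This matrix has rank 1, so its null space has dimension 3 − 1 = 2.

2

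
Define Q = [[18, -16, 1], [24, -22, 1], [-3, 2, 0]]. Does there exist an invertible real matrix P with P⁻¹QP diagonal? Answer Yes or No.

Characteristic polynomial: p(t) = t^3 + 4t^2 - 11t + 6 = (t - 1)^2(t + 6).
t = 1 has algebraic multiplicity 2; rank(Q − 1I) = 2, so geometric multiplicity = 1.
Geometric multiplicity < algebraic multiplicity, so Q is not diagonalizable.

No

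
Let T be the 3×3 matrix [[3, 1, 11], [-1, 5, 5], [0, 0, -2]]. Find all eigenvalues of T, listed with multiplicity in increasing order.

-2, 4, 4

Characteristic polynomial: p(r) = r^3 - 6r^2 + 32 = (r - 4)^2(r + 2).
Roots (with multiplicity): -2, 4, 4.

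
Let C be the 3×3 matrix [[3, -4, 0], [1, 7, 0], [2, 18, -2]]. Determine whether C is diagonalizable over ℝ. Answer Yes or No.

No

Characteristic polynomial: p(μ) = μ^3 - 8μ^2 + 5μ + 50 = (μ - 5)^2(μ + 2).
μ = 5 has algebraic multiplicity 2; rank(C − 5I) = 2, so geometric multiplicity = 1.
Geometric multiplicity < algebraic multiplicity, so C is not diagonalizable.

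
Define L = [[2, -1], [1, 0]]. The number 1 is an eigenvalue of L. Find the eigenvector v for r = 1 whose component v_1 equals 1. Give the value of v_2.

1

L − 1I = [[1, -1], [1, -1]].
Solving (L − 1I)v = 0 gives the eigenspace spanned by (1, 1).
With v_1 = 1, v = (1, 1), so v_2 = 1.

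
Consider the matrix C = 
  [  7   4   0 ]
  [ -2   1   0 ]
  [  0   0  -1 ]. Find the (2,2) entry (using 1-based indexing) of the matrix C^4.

-463

Characteristic polynomial: t^3 - 7t^2 + 7t + 15 = (t - 5)(t - 3)(t + 1), so the eigenvalues are -1, 3, 5.
t=3: eigenvector (-1, 1, 0).
t=5: eigenvector (-2, 1, 0).
t=-1: eigenvector (0, 0, 1).
P = [[-1, -2, 0], [1, 1, 0], [0, 0, 1]], D = diag(3, 5, -1), P⁻¹ = [[1, 2, 0], [-1, -1, 0], [0, 0, 1]].
C⁴ = P·diag(81, 625, 1)·P⁻¹ = [[1169, 1088, 0], [-544, -463, 0], [0, 0, 1]].
The requested entry is -463.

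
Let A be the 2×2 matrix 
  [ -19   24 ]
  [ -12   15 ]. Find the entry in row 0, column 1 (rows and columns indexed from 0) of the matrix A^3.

Characteristic polynomial: r^2 + 4r + 3 = (r + 1)(r + 3), so the eigenvalues are -3, -1.
r=-1: eigenvector (4, 3).
r=-3: eigenvector (3, 2).
P = [[4, 3], [3, 2]], D = diag(-1, -3), P⁻¹ = [[-2, 3], [3, -4]].
A³ = P·diag(-1, -27)·P⁻¹ = [[-235, 312], [-156, 207]].
The requested entry is 312.

312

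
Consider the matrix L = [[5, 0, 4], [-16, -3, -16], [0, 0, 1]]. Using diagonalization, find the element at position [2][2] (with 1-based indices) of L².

Characteristic polynomial: t^3 - 3t^2 - 13t + 15 = (t - 5)(t - 1)(t + 3), so the eigenvalues are -3, 1, 5.
t=5: eigenvector (1, -2, 0).
t=1: eigenvector (-1, 0, 1).
t=-3: eigenvector (0, 1, 0).
P = [[1, -1, 0], [-2, 0, 1], [0, 1, 0]], D = diag(5, 1, -3), P⁻¹ = [[1, 0, 1], [0, 0, 1], [2, 1, 2]].
L² = P·diag(25, 1, 9)·P⁻¹ = [[25, 0, 24], [-32, 9, -32], [0, 0, 1]].
The requested entry is 9.

9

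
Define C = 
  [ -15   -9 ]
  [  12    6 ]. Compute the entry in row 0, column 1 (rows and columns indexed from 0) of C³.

Characteristic polynomial: λ^2 + 9λ + 18 = (λ + 3)(λ + 6), so the eigenvalues are -6, -3.
λ=-6: eigenvector (1, -1).
λ=-3: eigenvector (-3, 4).
P = [[1, -3], [-1, 4]], D = diag(-6, -3), P⁻¹ = [[4, 3], [1, 1]].
C³ = P·diag(-216, -27)·P⁻¹ = [[-783, -567], [756, 540]].
The requested entry is -567.

-567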